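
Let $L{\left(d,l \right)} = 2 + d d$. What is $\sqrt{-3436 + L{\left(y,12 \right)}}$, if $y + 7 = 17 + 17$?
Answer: $i \sqrt{2705} \approx 52.01 i$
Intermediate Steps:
$y = 27$ ($y = -7 + \left(17 + 17\right) = -7 + 34 = 27$)
$L{\left(d,l \right)} = 2 + d^{2}$
$\sqrt{-3436 + L{\left(y,12 \right)}} = \sqrt{-3436 + \left(2 + 27^{2}\right)} = \sqrt{-3436 + \left(2 + 729\right)} = \sqrt{-3436 + 731} = \sqrt{-2705} = i \sqrt{2705}$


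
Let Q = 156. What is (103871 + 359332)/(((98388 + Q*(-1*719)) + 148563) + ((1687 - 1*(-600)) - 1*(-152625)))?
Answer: 463203/289699 ≈ 1.5989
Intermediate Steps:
(103871 + 359332)/(((98388 + Q*(-1*719)) + 148563) + ((1687 - 1*(-600)) - 1*(-152625))) = (103871 + 359332)/(((98388 + 156*(-1*719)) + 148563) + ((1687 - 1*(-600)) - 1*(-152625))) = 463203/(((98388 + 156*(-719)) + 148563) + ((1687 + 600) + 152625)) = 463203/(((98388 - 112164) + 148563) + (2287 + 152625)) = 463203/((-13776 + 148563) + 154912) = 463203/(134787 + 154912) = 463203/289699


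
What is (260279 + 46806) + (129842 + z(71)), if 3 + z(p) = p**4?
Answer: 25848605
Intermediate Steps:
z(p) = -3 + p**4
(260279 + 46806) + (129842 + z(71)) = (260279 + 46806) + (129842 + (-3 + 71**4)) = 307085 + (129842 + (-3 + 25411681)) = 307085 + (129842 + 25411678) = 307085 + 25541520 = 25848605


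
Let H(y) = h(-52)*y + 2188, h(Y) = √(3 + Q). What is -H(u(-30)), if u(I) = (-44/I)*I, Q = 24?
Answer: -2188 + 132*√3 ≈ -1959.4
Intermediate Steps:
u(I) = -44
h(Y) = 3*√3 (h(Y) = √(3 + 24) = √27 = 3*√3)
H(y) = 2188 + 3*y*√3 (H(y) = (3*√3)*y + 2188 = 3*y*√3 + 2188 = 2188 + 3*y*√3)
-H(u(-30)) = -(2188 + 3*(-44)*√3) = -(2188 - 132*√3) = -2188 + 132*√3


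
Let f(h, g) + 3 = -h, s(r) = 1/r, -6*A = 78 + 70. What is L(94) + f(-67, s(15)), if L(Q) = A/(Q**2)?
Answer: 848219/13254 ≈ 63.997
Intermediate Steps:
A = -74/3 (A = -(78 + 70)/6 = -1/6*148 = -74/3 ≈ -24.667)
f(h, g) = -3 - h
L(Q) = -74/(3*Q**2)
L(94) + f(-67, s(15)) = -74/3/94**2 + (-3 - 1*(-67)) = -74/3*1/8836 + (-3 + 67) = -37/13254 + 64 = 848219/13254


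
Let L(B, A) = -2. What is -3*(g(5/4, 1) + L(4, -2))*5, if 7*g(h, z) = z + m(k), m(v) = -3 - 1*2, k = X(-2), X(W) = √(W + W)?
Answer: 270/7 ≈ 38.571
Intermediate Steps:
X(W) = √2*√W (X(W) = √(2*W) = √2*√W)
k = 2*I (k = √2*√(-2) = √2*(I*√2) = 2*I ≈ 2.0*I)
m(v) = -5 (m(v) = -3 - 2 = -5)
g(h, z) = -5/7 + z/7 (g(h, z) = (z - 5)/7 = (-5 + z)/7 = -5/7 + z/7)
-3*(g(5/4, 1) + L(4, -2))*5 = -3*((-5/7 + (⅐)*1) - 2)*5 = -3*((-5/7 + ⅐) - 2)*5 = -3*(-4/7 - 2)*5 = -3*(-18/7)*5 = (54/7)*5 = 270/7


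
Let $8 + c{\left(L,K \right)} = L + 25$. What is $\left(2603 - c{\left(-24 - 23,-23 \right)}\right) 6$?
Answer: $15798$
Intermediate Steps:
$c{\left(L,K \right)} = 17 + L$ ($c{\left(L,K \right)} = -8 + \left(L + 25\right) = -8 + \left(25 + L\right) = 17 + L$)
$\left(2603 - c{\left(-24 - 23,-23 \right)}\right) 6 = \left(2603 - \left(17 - 47\right)\right) 6 = \left(2603 - -30\right) 6 = \left(2603 + 30\right) 6 = 2633 \cdot 6 = 15798$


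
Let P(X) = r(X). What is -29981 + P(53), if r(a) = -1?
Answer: -29982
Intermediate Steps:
P(X) = -1
-29981 + P(53) = -29981 - 1 = -29982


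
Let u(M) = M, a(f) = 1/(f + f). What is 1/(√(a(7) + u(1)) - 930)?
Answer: -868/807239 - √210/12108585 ≈ -0.0010765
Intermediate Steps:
a(f) = 1/(2*f)
1/(√(a(7) + u(1)) - 930) = 1/(√((½)/7 + 1) - 930) = 1/(√((½)*(⅐) + 1) - 930) = 1/(√(1/14 + 1) - 930) = 1/(√(15/14) - 930) = 1/(√210/14 - 930) = 1/(-930 + √210/14)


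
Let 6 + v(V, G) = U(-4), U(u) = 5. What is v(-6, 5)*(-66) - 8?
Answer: 58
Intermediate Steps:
v(V, G) = -1 (v(V, G) = -6 + 5 = -1)
v(-6, 5)*(-66) - 8 = -1*(-66) - 8 = 66 - 8 = 58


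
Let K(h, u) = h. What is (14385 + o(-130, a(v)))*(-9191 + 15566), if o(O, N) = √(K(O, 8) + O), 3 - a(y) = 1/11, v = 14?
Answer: 91704375 + 12750*I*√65 ≈ 9.1704e+7 + 1.0279e+5*I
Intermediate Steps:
a(y) = 32/11 (a(y) = 3 - 1/11 = 32/11)
o(O, N) = √2*√O (o(O, N) = √(O + O) = √(2*O) = √2*√O)
(14385 + o(-130, a(v)))*(-9191 + 15566) = (14385 + √2*√(-130))*(-9191 + 15566) = (14385 + √2*(I*√130))*6375 = (14385 + 2*I*√65)*6375 = 91704375 + 12750*I*√65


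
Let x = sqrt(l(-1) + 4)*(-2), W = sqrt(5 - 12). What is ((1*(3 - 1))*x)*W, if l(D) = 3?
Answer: -28*I ≈ -28.0*I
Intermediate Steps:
W = I*sqrt(7) (W = sqrt(-7) = I*sqrt(7) ≈ 2.6458*I)
x = -2*sqrt(7) (x = sqrt(3 + 4)*(-2) = sqrt(7)*(-2) = -2*sqrt(7) ≈ -5.2915)
((1*(3 - 1))*x)*W = ((1*(3 - 1))*(-2*sqrt(7)))*(I*sqrt(7)) = ((1*2)*(-2*sqrt(7)))*(I*sqrt(7)) = (2*(-2*sqrt(7)))*(I*sqrt(7)) = (-4*sqrt(7))*(I*sqrt(7)) = -28*I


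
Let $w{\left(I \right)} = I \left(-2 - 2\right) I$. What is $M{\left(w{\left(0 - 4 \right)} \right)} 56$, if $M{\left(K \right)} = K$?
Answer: $-3584$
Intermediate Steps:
$w{\left(I \right)} = - 4 I^{2}$ ($w{\left(I \right)} = I \left(-4\right) I = - 4 I I = - 4 I^{2}$)
$M{\left(w{\left(0 - 4 \right)} \right)} 56 = - 4 \left(0 - 4\right)^{2} \cdot 56 = - 4 \left(-4\right)^{2} \cdot 56 = \left(-4\right) 16 \cdot 56 = \left(-64\right) 56 = -3584$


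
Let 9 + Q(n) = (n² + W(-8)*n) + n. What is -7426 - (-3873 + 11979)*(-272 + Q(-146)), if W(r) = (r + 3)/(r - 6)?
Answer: -168910990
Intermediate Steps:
W(r) = (3 + r)/(-6 + r)
Q(n) = -9 + n² + 19*n/14 (Q(n) = -9 + ((n² + ((3 - 8)/(-6 - 8))*n) + n) = -9 + ((n² + (-5/(-14))*n) + n) = -9 + ((n² + (-1/14*(-5))*n) + n) = -9 + ((n² + 5*n/14) + n) = -9 + (n² + 19*n/14) = -9 + n² + 19*n/14)
-7426 - (-3873 + 11979)*(-272 + Q(-146)) = -7426 - (-3873 + 11979)*(-272 + (-9 + (-146)² + (19/14)*(-146))) = -7426 - 8106*(-272 + (-9 + 21316 - 1387/7)) = -7426 - 8106*(-272 + 147762/7) = -7426 - 8106*145858/7 = -7426 - 1*168903564 = -7426 - 168903564 = -168910990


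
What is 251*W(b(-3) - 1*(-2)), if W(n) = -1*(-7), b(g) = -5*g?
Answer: 1757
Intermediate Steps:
W(n) = 7
251*W(b(-3) - 1*(-2)) = 251*7 = 1757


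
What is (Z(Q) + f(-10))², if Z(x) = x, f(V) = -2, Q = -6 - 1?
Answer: 81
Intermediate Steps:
Q = -7
(Z(Q) + f(-10))² = (-7 - 2)² = (-9)² = 81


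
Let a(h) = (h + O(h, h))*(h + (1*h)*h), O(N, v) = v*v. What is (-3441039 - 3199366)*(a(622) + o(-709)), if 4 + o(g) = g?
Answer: -997129186668945815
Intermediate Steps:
o(g) = -4 + g
O(N, v) = v**2
a(h) = (h + h**2)**2 (a(h) = (h + h**2)*(h + (1*h)*h) = (h + h**2)*(h + h*h) = (h + h**2)*(h + h**2) = (h + h**2)**2)
(-3441039 - 3199366)*(a(622) + o(-709)) = (-3441039 - 3199366)*(622**2*(1 + 622**2 + 2*622) + (-4 - 709)) = -6640405*(386884*(1 + 386884 + 1244) - 713) = -6640405*(386884*388129 - 713) = -6640405*(150160900036 - 713) = -6640405*150160899323 = -997129186668945815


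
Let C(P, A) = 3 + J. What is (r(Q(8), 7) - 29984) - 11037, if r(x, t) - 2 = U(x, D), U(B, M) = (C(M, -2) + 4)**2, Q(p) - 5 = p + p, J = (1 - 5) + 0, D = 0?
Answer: -41010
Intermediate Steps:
J = -4 (J = -4 + 0 = -4)
C(P, A) = -1 (C(P, A) = 3 - 4 = -1)
Q(p) = 5 + 2*p (Q(p) = 5 + (p + p) = 5 + 2*p)
U(B, M) = 9 (U(B, M) = (-1 + 4)**2 = 3**2 = 9)
r(x, t) = 11 (r(x, t) = 2 + 9 = 11)
(r(Q(8), 7) - 29984) - 11037 = (11 - 29984) - 11037 = -29973 - 11037 = -41010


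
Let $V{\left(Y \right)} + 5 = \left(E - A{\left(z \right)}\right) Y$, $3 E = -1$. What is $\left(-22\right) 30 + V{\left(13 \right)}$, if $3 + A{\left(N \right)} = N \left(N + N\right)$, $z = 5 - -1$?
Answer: $- \frac{4699}{3} \approx -1566.3$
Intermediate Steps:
$z = 6$ ($z = 5 + 1 = 6$)
$A{\left(N \right)} = -3 + 2 N^{2}$ ($A{\left(N \right)} = -3 + N \left(N + N\right) = -3 + N 2 N = -3 + 2 N^{2}$)
$E = - \frac{1}{3}$ ($E = \frac{1}{3} \left(-1\right) = - \frac{1}{3} \approx -0.33333$)
$V{\left(Y \right)} = -5 - \frac{208 Y}{3}$ ($V{\left(Y \right)} = -5 + \left(- \frac{1}{3} - \left(-3 + 2 \cdot 6^{2}\right)\right) Y = -5 + \left(- \frac{1}{3} - \left(-3 + 2 \cdot 36\right)\right) Y = -5 + \left(- \frac{1}{3} - \left(-3 + 72\right)\right) Y = -5 + \left(- \frac{1}{3} - 69\right) Y = -5 - \frac{208 Y}{3}$)
$\left(-22\right) 30 + V{\left(13 \right)} = \left(-22\right) 30 - \frac{2719}{3} = -660 - \frac{2719}{3} = - \frac{4699}{3}$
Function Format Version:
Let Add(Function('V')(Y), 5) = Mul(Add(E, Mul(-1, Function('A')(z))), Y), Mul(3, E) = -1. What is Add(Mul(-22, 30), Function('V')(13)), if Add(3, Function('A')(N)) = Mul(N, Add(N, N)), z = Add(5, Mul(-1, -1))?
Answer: Rational(-4699, 3) ≈ -1566.3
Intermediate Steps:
z = 6 (z = Add(5, 1) = 6)
Function('A')(N) = Add(-3, Mul(2, Pow(N, 2))) (Function('A')(N) = Add(-3, Mul(N, Add(N, N))) = Add(-3, Mul(N, Mul(2, N))) = Add(-3, Mul(2, Pow(N, 2))))
E = Rational(-1, 3) (E = Mul(Rational(1, 3), -1) = Rational(-1, 3) ≈ -0.33333)
Function('V')(Y) = Add(-5, Mul(Rational(-208, 3), Y)) (Function('V')(Y) = Add(-5, Mul(Add(Rational(-1, 3), Mul(-1, Add(-3, Mul(2, Pow(6, 2))))), Y)) = Add(-5, Mul(Add(Rational(-1, 3), Mul(-1, Add(-3, Mul(2, 36)))), Y)) = Add(-5, Mul(Add(Rational(-1, 3), Mul(-1, Add(-3, 72))), Y)) = Add(-5, Mul(Add(Rational(-1, 3), Mul(-1, 69)), Y)) = Add(-5, Mul(Add(Rational(-1, 3), -69), Y)) = Add(-5, Mul(Rational(-208, 3), Y)))
Add(Mul(-22, 30), Function('V')(13)) = Add(Mul(-22, 30), Add(-5, Mul(Rational(-208, 3), 13))) = Add(-660, Add(-5, Rational(-2704, 3))) = Add(-660, Rational(-2719, 3)) = Rational(-4699, 3)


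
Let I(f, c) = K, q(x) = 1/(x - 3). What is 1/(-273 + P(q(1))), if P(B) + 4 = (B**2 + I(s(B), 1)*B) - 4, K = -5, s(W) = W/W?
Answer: -4/1113 ≈ -0.0035939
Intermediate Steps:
q(x) = 1/(-3 + x)
s(W) = 1
I(f, c) = -5
P(B) = -8 + B**2 - 5*B (P(B) = -4 + ((B**2 - 5*B) - 4) = -4 + (-4 + B**2 - 5*B) = -8 + B**2 - 5*B)
1/(-273 + P(q(1))) = 1/(-273 + (-8 + (1/(-3 + 1))**2 - 5/(-3 + 1))) = 1/(-273 + (-8 + (1/(-2))**2 - 5/(-2))) = 1/(-273 + (-8 + (-1/2)**2 - 5*(-1/2))) = 1/(-273 + (-8 + 1/4 + 5/2)) = 1/(-273 - 21/4) = 1/(-1113/4) = -4/1113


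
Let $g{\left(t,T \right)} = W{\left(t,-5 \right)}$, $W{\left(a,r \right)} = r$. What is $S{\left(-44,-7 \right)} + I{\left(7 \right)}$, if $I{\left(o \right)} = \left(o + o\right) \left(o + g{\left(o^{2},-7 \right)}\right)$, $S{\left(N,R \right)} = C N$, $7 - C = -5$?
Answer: $-500$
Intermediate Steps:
$C = 12$ ($C = 7 - -5 = 7 + 5 = 12$)
$S{\left(N,R \right)} = 12 N$
$g{\left(t,T \right)} = -5$
$I{\left(o \right)} = 2 o \left(-5 + o\right)$ ($I{\left(o \right)} = \left(o + o\right) \left(o - 5\right) = 2 o \left(-5 + o\right)$)
$S{\left(-44,-7 \right)} + I{\left(7 \right)} = 12 \left(-44\right) + 2 \cdot 7 \left(-5 + 7\right) = -528 + 2 \cdot 7 \cdot 2 = -528 + 28 = -500$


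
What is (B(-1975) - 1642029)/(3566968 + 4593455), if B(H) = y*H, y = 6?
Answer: -551293/2720141 ≈ -0.20267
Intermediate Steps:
B(H) = 6*H
(B(-1975) - 1642029)/(3566968 + 4593455) = (6*(-1975) - 1642029)/(3566968 + 4593455) = (-11850 - 1642029)/8160423 = -1653879*1/8160423 = -551293/2720141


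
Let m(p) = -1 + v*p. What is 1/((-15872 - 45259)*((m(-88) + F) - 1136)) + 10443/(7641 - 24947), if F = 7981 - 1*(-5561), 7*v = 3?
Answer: -7895164319855/13083760741158 ≈ -0.60343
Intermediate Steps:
v = 3/7 (v = (⅐)*3 = 3/7 ≈ 0.42857)
F = 13542 (F = 7981 + 5561 = 13542)
m(p) = -1 + 3*p/7
1/((-15872 - 45259)*((m(-88) + F) - 1136)) + 10443/(7641 - 24947) = 1/((-15872 - 45259)*(((-1 + (3/7)*(-88)) + 13542) - 1136)) + 10443/(7641 - 24947) = 1/((-61131)*(((-1 - 264/7) + 13542) - 1136)) + 10443/(-17306) = -1/(61131*((-271/7 + 13542) - 1136)) + 10443*(-1/17306) = -1/(61131*(94523/7 - 1136)) - 10443/17306 = -1/(61131*86571/7) - 10443/17306 = -1/61131*7/86571 - 10443/17306 = -1/756024543 - 10443/17306 = -7895164319855/13083760741158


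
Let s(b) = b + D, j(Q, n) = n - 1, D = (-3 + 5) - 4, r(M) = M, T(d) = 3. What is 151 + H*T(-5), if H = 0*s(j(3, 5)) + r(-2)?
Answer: 145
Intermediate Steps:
D = -2 (D = 2 - 4 = -2)
j(Q, n) = -1 + n
s(b) = -2 + b (s(b) = b - 2 = -2 + b)
H = -2 (H = 0*(-2 + (-1 + 5)) - 2 = 0*(-2 + 4) - 2 = 0*2 - 2 = 0 - 2 = -2)
151 + H*T(-5) = 151 - 2*3 = 151 - 6 = 145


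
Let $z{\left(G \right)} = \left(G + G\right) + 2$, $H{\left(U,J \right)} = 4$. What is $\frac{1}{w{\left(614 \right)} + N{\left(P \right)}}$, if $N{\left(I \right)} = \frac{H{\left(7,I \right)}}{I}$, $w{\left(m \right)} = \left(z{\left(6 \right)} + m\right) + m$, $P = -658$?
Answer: $\frac{329}{408616} \approx 0.00080516$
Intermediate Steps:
$z{\left(G \right)} = 2 + 2 G$ ($z{\left(G \right)} = 2 G + 2 = 2 + 2 G$)
$w{\left(m \right)} = 14 + 2 m$ ($w{\left(m \right)} = \left(\left(2 + 2 \cdot 6\right) + m\right) + m = \left(\left(2 + 12\right) + m\right) + m = \left(14 + m\right) + m = 14 + 2 m$)
$N{\left(I \right)} = \frac{4}{I}$
$\frac{1}{w{\left(614 \right)} + N{\left(P \right)}} = \frac{1}{\left(14 + 2 \cdot 614\right) + \frac{4}{-658}} = \frac{1}{\left(14 + 1228\right) + 4 \left(- \frac{1}{658}\right)} = \frac{1}{1242 - \frac{2}{329}} = \frac{1}{\frac{408616}{329}} = \frac{329}{408616}$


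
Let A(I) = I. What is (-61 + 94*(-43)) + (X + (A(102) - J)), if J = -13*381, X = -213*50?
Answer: -9698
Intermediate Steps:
X = -10650
J = -4953
(-61 + 94*(-43)) + (X + (A(102) - J)) = (-61 + 94*(-43)) + (-10650 + (102 - 1*(-4953))) = (-61 - 4042) + (-10650 + (102 + 4953)) = -4103 + (-10650 + 5055) = -4103 - 5595 = -9698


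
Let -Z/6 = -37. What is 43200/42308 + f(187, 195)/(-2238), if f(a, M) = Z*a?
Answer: -69153863/3945221 ≈ -17.529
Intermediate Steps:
Z = 222 (Z = -6*(-37) = 222)
f(a, M) = 222*a
43200/42308 + f(187, 195)/(-2238) = 43200/42308 + (222*187)/(-2238) = 43200*(1/42308) + 41514*(-1/2238) = 10800/10577 - 6919/373 = -69153863/3945221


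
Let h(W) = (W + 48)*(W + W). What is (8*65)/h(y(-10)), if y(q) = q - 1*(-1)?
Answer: -20/27 ≈ -0.74074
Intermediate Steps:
y(q) = 1 + q (y(q) = q + 1 = 1 + q)
h(W) = 2*W*(48 + W) (h(W) = (48 + W)*(2*W) = 2*W*(48 + W))
(8*65)/h(y(-10)) = (8*65)/((2*(1 - 10)*(48 + (1 - 10)))) = 520/((2*(-9)*(48 - 9))) = 520/((2*(-9)*39)) = 520/(-702) = 520*(-1/702) = -20/27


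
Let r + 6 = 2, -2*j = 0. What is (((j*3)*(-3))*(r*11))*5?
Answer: 0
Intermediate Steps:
j = 0 (j = -½*0 = 0)
r = -4 (r = -6 + 2 = -4)
(((j*3)*(-3))*(r*11))*5 = (((0*3)*(-3))*(-4*11))*5 = ((0*(-3))*(-44))*5 = (0*(-44))*5 = 0*5 = 0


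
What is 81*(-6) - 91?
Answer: -577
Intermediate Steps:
81*(-6) - 91 = -486 - 91 = -577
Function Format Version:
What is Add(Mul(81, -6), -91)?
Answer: -577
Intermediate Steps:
Add(Mul(81, -6), -91) = Add(-486, -91) = -577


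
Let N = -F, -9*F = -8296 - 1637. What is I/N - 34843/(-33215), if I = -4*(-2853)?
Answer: -145969081/15710695 ≈ -9.2911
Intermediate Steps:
I = 11412
F = 3311/3 (F = -(-8296 - 1637)/9 = -⅑*(-9933) = 3311/3 ≈ 1103.7)
N = -3311/3 (N = -1*3311/3 = -3311/3 ≈ -1103.7)
I/N - 34843/(-33215) = 11412/(-3311/3) - 34843/(-33215) = 11412*(-3/3311) - 34843*(-1/33215) = -34236/3311 + 34843/33215 = -145969081/15710695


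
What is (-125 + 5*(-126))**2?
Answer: 570025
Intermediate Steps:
(-125 + 5*(-126))**2 = (-125 - 630)**2 = (-755)**2 = 570025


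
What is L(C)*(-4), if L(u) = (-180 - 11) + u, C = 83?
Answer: 432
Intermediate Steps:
L(u) = -191 + u
L(C)*(-4) = (-191 + 83)*(-4) = -108*(-4) = 432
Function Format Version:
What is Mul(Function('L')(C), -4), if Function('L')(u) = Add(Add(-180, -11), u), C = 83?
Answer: 432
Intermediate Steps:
Function('L')(u) = Add(-191, u)
Mul(Function('L')(C), -4) = Mul(Add(-191, 83), -4) = Mul(-108, -4) = 432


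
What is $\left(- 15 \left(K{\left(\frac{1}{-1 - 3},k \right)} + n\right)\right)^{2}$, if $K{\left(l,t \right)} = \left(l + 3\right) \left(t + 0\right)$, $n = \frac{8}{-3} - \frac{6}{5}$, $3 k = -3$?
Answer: $\frac{157609}{16} \approx 9850.6$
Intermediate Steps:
$k = -1$ ($k = \frac{1}{3} \left(-3\right) = -1$)
$n = - \frac{58}{15}$ ($n = 8 \left(- \frac{1}{3}\right) - \frac{6}{5} = - \frac{8}{3} - \frac{6}{5} = - \frac{58}{15} \approx -3.8667$)
$K{\left(l,t \right)} = t \left(3 + l\right)$ ($K{\left(l,t \right)} = \left(3 + l\right) t = t \left(3 + l\right)$)
$\left(- 15 \left(K{\left(\frac{1}{-1 - 3},k \right)} + n\right)\right)^{2} = \left(- 15 \left(- (3 + \frac{1}{-1 - 3}) - \frac{58}{15}\right)\right)^{2} = \left(- 15 \left(- (3 + \frac{1}{-4}) - \frac{58}{15}\right)\right)^{2} = \left(- 15 \left(- (3 - \frac{1}{4}) - \frac{58}{15}\right)\right)^{2} = \left(- 15 \left(\left(-1\right) \frac{11}{4} - \frac{58}{15}\right)\right)^{2} = \left(- 15 \left(- \frac{11}{4} - \frac{58}{15}\right)\right)^{2} = \left(\left(-15\right) \left(- \frac{397}{60}\right)\right)^{2} = \left(\frac{397}{4}\right)^{2} = \frac{157609}{16}$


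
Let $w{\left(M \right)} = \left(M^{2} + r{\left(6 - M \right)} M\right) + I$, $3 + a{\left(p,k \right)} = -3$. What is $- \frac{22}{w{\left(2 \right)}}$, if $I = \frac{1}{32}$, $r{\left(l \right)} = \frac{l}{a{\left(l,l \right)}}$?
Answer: $- \frac{2112}{259} \approx -8.1544$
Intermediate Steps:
$a{\left(p,k \right)} = -6$ ($a{\left(p,k \right)} = -3 - 3 = -6$)
$r{\left(l \right)} = - \frac{l}{6}$ ($r{\left(l \right)} = \frac{l}{-6} = l \left(- \frac{1}{6}\right) = - \frac{l}{6}$)
$I = \frac{1}{32} \approx 0.03125$
$w{\left(M \right)} = \frac{1}{32} + M^{2} + M \left(-1 + \frac{M}{6}\right)$ ($w{\left(M \right)} = \left(M^{2} + - \frac{6 - M}{6} M\right) + \frac{1}{32} = \left(M^{2} + \left(-1 + \frac{M}{6}\right) M\right) + \frac{1}{32} = \left(M^{2} + M \left(-1 + \frac{M}{6}\right)\right) + \frac{1}{32} = \frac{1}{32} + M^{2} + M \left(-1 + \frac{M}{6}\right)$)
$- \frac{22}{w{\left(2 \right)}} = - \frac{22}{\frac{1}{32} - 2 + \frac{7 \cdot 2^{2}}{6}} = - \frac{22}{\frac{1}{32} - 2 + \frac{7}{6} \cdot 4} = - \frac{22}{\frac{1}{32} - 2 + \frac{14}{3}} = - \frac{22}{\frac{259}{96}} = \left(-22\right) \frac{96}{259} = - \frac{2112}{259}$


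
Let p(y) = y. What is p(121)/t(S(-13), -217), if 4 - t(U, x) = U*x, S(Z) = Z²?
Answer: 121/36677 ≈ 0.0032991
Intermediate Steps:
t(U, x) = 4 - U*x
p(121)/t(S(-13), -217) = 121/(4 - 1*(-13)²*(-217)) = 121/(4 - 1*169*(-217)) = 121/(4 + 36673) = 121/36677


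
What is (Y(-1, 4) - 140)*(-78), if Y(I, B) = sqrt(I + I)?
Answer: 10920 - 78*I*sqrt(2) ≈ 10920.0 - 110.31*I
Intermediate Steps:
Y(I, B) = sqrt(2)*sqrt(I) (Y(I, B) = sqrt(2*I) = sqrt(2)*sqrt(I))
(Y(-1, 4) - 140)*(-78) = (sqrt(2)*sqrt(-1) - 140)*(-78) = (sqrt(2)*I - 140)*(-78) = (I*sqrt(2) - 140)*(-78) = (-140 + I*sqrt(2))*(-78) = 10920 - 78*I*sqrt(2)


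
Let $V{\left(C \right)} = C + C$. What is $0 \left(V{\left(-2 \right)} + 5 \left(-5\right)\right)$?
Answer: $0$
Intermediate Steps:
$V{\left(C \right)} = 2 C$
$0 \left(V{\left(-2 \right)} + 5 \left(-5\right)\right) = 0 \left(2 \left(-2\right) + 5 \left(-5\right)\right) = 0 \left(-4 - 25\right) = 0 \left(-29\right) = 0$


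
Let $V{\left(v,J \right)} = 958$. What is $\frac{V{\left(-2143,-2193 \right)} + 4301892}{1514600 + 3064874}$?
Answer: $\frac{2151425}{2289737} \approx 0.9396$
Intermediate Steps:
$\frac{V{\left(-2143,-2193 \right)} + 4301892}{1514600 + 3064874} = \frac{958 + 4301892}{1514600 + 3064874} = \frac{4302850}{4579474} = 4302850 \cdot \frac{1}{4579474} = \frac{2151425}{2289737}$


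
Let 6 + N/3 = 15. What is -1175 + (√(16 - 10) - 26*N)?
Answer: -1877 + √6 ≈ -1874.6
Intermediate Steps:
N = 27 (N = -18 + 3*15 = -18 + 45 = 27)
-1175 + (√(16 - 10) - 26*N) = -1175 + (√(16 - 10) - 26*27) = -1175 + (√6 - 702) = -1175 + (-702 + √6) = -1877 + √6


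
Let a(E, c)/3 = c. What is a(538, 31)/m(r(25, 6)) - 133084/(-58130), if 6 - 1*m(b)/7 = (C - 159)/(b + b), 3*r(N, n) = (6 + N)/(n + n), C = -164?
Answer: 191903893/81382000 ≈ 2.3581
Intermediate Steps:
a(E, c) = 3*c
r(N, n) = (6 + N)/(6*n) (r(N, n) = ((6 + N)/(n + n))/3 = ((6 + N)/((2*n)))/3 = ((6 + N)*(1/(2*n)))/3 = ((6 + N)/(2*n))/3 = (6 + N)/(6*n))
m(b) = 42 + 2261/(2*b) (m(b) = 42 - 7*(-164 - 159)/(b + b) = 42 - (-2261)/(2*b) = 42 + 2261/(2*b))
a(538, 31)/m(r(25, 6)) - 133084/(-58130) = (3*31)/(42 + 2261/(2*(((1/6)*(6 + 25)/6)))) - 133084/(-58130) = 93/(42 + 2261/(2*(((1/6)*(1/6)*31)))) - 133084*(-1/58130) = 93/(42 + 2261/(2*(31/36))) + 66542/29065 = 93/(42 + (2261/2)*(36/31)) + 66542/29065 = 93/(42 + 40698/31) + 66542/29065 = 93/(42000/31) + 66542/29065 = 93*(31/42000) + 66542/29065 = 961/14000 + 66542/29065 = 191903893/81382000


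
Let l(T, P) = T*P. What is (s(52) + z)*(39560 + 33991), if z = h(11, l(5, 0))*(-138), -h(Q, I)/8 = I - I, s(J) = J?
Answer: 3824652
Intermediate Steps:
l(T, P) = P*T
h(Q, I) = 0 (h(Q, I) = -8*(I - I) = -8*0 = 0)
z = 0 (z = 0*(-138) = 0)
(s(52) + z)*(39560 + 33991) = (52 + 0)*(39560 + 33991) = 52*73551 = 3824652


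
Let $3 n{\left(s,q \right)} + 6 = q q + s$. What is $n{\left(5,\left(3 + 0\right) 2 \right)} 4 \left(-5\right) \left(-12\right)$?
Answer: $2800$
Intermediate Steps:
$n{\left(s,q \right)} = -2 + \frac{s}{3} + \frac{q^{2}}{3}$ ($n{\left(s,q \right)} = -2 + \frac{q q + s}{3} = -2 + \frac{q^{2} + s}{3} = -2 + \frac{s + q^{2}}{3} = -2 + \left(\frac{s}{3} + \frac{q^{2}}{3}\right) = -2 + \frac{s}{3} + \frac{q^{2}}{3}$)
$n{\left(5,\left(3 + 0\right) 2 \right)} 4 \left(-5\right) \left(-12\right) = \left(-2 + \frac{1}{3} \cdot 5 + \frac{\left(\left(3 + 0\right) 2\right)^{2}}{3}\right) 4 \left(-5\right) \left(-12\right) = \left(-2 + \frac{5}{3} + \frac{\left(3 \cdot 2\right)^{2}}{3}\right) \left(-20\right) \left(-12\right) = \left(-2 + \frac{5}{3} + \frac{6^{2}}{3}\right) \left(-20\right) \left(-12\right) = \left(-2 + \frac{5}{3} + \frac{1}{3} \cdot 36\right) \left(-20\right) \left(-12\right) = \left(-2 + \frac{5}{3} + 12\right) \left(-20\right) \left(-12\right) = \frac{35}{3} \left(-20\right) \left(-12\right) = \left(- \frac{700}{3}\right) \left(-12\right) = 2800$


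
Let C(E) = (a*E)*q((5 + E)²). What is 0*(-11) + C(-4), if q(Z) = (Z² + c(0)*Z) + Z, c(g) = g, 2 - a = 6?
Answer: 32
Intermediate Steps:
a = -4 (a = 2 - 1*6 = 2 - 6 = -4)
q(Z) = Z + Z² (q(Z) = (Z² + 0*Z) + Z = (Z² + 0) + Z = Z² + Z = Z + Z²)
C(E) = -4*E*(5 + E)²*(1 + (5 + E)²) (C(E) = (-4*E)*((5 + E)²*(1 + (5 + E)²)) = -4*E*(5 + E)²*(1 + (5 + E)²))
0*(-11) + C(-4) = 0*(-11) - 4*(-4)*(5 - 4)²*(1 + (5 - 4)²) = 0 - 4*(-4)*1²*(1 + 1²) = 0 - 4*(-4)*1*(1 + 1) = 0 - 4*(-4)*1*2 = 0 + 32 = 32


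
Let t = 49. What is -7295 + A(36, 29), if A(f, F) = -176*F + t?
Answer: -12350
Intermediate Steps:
A(f, F) = 49 - 176*F (A(f, F) = -176*F + 49 = 49 - 176*F)
-7295 + A(36, 29) = -7295 + (49 - 176*29) = -7295 + (49 - 5104) = -7295 - 5055 = -12350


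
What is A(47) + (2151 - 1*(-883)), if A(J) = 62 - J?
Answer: 3049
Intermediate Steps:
A(47) + (2151 - 1*(-883)) = (62 - 1*47) + (2151 - 1*(-883)) = (62 - 47) + (2151 + 883) = 15 + 3034 = 3049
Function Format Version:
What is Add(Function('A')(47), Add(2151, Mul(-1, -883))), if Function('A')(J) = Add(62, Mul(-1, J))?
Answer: 3049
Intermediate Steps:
Add(Function('A')(47), Add(2151, Mul(-1, -883))) = Add(Add(62, Mul(-1, 47)), Add(2151, Mul(-1, -883))) = Add(Add(62, -47), Add(2151, 883)) = Add(15, 3034) = 3049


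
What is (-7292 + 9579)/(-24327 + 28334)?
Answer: 2287/4007 ≈ 0.57075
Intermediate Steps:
(-7292 + 9579)/(-24327 + 28334) = 2287/4007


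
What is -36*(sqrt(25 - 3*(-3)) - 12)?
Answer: 432 - 36*sqrt(34) ≈ 222.09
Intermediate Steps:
-36*(sqrt(25 - 3*(-3)) - 12) = -36*(sqrt(25 + 9) - 12) = -36*(sqrt(34) - 12) = -36*(-12 + sqrt(34)) = -(-432 + 36*sqrt(34)) = 432 - 36*sqrt(34)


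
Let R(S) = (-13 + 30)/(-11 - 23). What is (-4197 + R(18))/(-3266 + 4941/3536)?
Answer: 2968472/2308727 ≈ 1.2858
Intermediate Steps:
R(S) = -½ (R(S) = 17/(-34) = 17*(-1/34) = -½)
(-4197 + R(18))/(-3266 + 4941/3536) = (-4197 - ½)/(-3266 + 4941/3536) = -8395/(2*(-3266 + 4941*(1/3536))) = -8395/(2*(-3266 + 4941/3536)) = -8395/(2*(-11543635/3536)) = -8395/2*(-3536/11543635) = 2968472/2308727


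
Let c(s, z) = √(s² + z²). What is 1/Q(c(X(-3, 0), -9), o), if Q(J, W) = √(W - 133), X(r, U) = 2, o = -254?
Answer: -I*√43/129 ≈ -0.050833*I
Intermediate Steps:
Q(J, W) = √(-133 + W)
1/Q(c(X(-3, 0), -9), o) = 1/(√(-133 - 254)) = 1/(√(-387)) = 1/(3*I*√43) = -I*√43/129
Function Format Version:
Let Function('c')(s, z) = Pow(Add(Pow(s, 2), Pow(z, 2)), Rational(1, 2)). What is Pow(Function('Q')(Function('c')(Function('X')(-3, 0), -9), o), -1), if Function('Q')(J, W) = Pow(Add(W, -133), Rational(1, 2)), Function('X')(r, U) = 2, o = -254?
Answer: Mul(Rational(-1, 129), I, Pow(43, Rational(1, 2))) ≈ Mul(-0.050833, I)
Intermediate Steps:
Function('Q')(J, W) = Pow(Add(-133, W), Rational(1, 2))
Pow(Function('Q')(Function('c')(Function('X')(-3, 0), -9), o), -1) = Pow(Pow(Add(-133, -254), Rational(1, 2)), -1) = Pow(Pow(-387, Rational(1, 2)), -1) = Pow(Mul(3, I, Pow(43, Rational(1, 2))), -1) = Mul(Rational(-1, 129), I, Pow(43, Rational(1, 2)))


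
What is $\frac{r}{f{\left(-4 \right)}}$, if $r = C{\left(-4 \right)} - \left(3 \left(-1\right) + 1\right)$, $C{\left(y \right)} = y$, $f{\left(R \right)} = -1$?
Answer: $2$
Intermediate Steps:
$r = -2$ ($r = -4 - \left(3 \left(-1\right) + 1\right) = -4 - \left(-3 + 1\right) = -4 - -2 = -4 + 2 = -2$)
$\frac{r}{f{\left(-4 \right)}} = - \frac{2}{-1} = \left(-2\right) \left(-1\right) = 2$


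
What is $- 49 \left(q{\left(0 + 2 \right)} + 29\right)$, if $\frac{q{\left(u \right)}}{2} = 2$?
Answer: $-1617$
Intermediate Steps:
$q{\left(u \right)} = 4$ ($q{\left(u \right)} = 2 \cdot 2 = 4$)
$- 49 \left(q{\left(0 + 2 \right)} + 29\right) = - 49 \left(4 + 29\right) = \left(-49\right) 33 = -1617$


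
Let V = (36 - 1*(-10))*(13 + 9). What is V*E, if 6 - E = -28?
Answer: 34408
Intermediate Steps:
E = 34 (E = 6 - 1*(-28) = 6 + 28 = 34)
V = 1012 (V = (36 + 10)*22 = 46*22 = 1012)
V*E = 1012*34 = 34408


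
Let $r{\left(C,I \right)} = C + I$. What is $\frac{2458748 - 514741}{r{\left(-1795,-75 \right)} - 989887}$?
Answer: $- \frac{149539}{76289} \approx -1.9602$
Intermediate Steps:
$\frac{2458748 - 514741}{r{\left(-1795,-75 \right)} - 989887} = \frac{2458748 - 514741}{\left(-1795 - 75\right) - 989887} = \frac{1944007}{-1870 - 989887} = \frac{1944007}{-991757} = 1944007 \left(- \frac{1}{991757}\right) = - \frac{149539}{76289}$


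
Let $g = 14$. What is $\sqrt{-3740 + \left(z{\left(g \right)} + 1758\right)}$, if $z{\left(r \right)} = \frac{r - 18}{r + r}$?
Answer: $\frac{5 i \sqrt{3885}}{7} \approx 44.521 i$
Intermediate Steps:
$z{\left(r \right)} = \frac{-18 + r}{2 r}$
$\sqrt{-3740 + \left(z{\left(g \right)} + 1758\right)} = \sqrt{-3740 + \left(\frac{-18 + 14}{2 \cdot 14} + 1758\right)} = \sqrt{-3740 + \left(\frac{1}{2} \cdot \frac{1}{14} \left(-4\right) + 1758\right)} = \sqrt{-3740 + \left(- \frac{1}{7} + 1758\right)} = \sqrt{-3740 + \frac{12305}{7}} = \sqrt{- \frac{13875}{7}} = \frac{5 i \sqrt{3885}}{7}$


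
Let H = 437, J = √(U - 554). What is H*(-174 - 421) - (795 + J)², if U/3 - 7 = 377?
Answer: -892638 - 1590*√598 ≈ -9.3152e+5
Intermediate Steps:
U = 1152 (U = 21 + 3*377 = 21 + 1131 = 1152)
J = √598 (J = √(1152 - 554) = √598 ≈ 24.454)
H*(-174 - 421) - (795 + J)² = 437*(-174 - 421) - (795 + √598)² = 437*(-595) - (795 + √598)² = -260015 - (795 + √598)²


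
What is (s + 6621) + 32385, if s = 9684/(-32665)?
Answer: 1274121306/32665 ≈ 39006.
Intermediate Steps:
s = -9684/32665 (s = 9684*(-1/32665) = -9684/32665 ≈ -0.29646)
(s + 6621) + 32385 = (-9684/32665 + 6621) + 32385 = 216265281/32665 + 32385 = 1274121306/32665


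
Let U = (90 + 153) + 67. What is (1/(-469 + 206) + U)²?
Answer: 6646977841/69169 ≈ 96098.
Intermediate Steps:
U = 310 (U = 243 + 67 = 310)
(1/(-469 + 206) + U)² = (1/(-469 + 206) + 310)² = (1/(-263) + 310)² = (-1/263 + 310)² = (81529/263)² = 6646977841/69169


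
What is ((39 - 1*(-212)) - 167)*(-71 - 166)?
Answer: -19908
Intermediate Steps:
((39 - 1*(-212)) - 167)*(-71 - 166) = ((39 + 212) - 167)*(-237) = (251 - 167)*(-237) = 84*(-237) = -19908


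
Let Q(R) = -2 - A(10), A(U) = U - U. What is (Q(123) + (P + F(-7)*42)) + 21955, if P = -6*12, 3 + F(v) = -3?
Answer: 21629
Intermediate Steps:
F(v) = -6 (F(v) = -3 - 3 = -6)
A(U) = 0
P = -72
Q(R) = -2 (Q(R) = -2 - 1*0 = -2 + 0 = -2)
(Q(123) + (P + F(-7)*42)) + 21955 = (-2 + (-72 - 6*42)) + 21955 = (-2 + (-72 - 252)) + 21955 = (-2 - 324) + 21955 = -326 + 21955 = 21629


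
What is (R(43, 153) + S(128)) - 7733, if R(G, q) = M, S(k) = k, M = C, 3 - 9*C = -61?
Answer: -68381/9 ≈ -7597.9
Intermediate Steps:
C = 64/9 (C = ⅓ - ⅑*(-61) = ⅓ + 61/9 = 64/9 ≈ 7.1111)
M = 64/9 ≈ 7.1111
R(G, q) = 64/9
(R(43, 153) + S(128)) - 7733 = (64/9 + 128) - 7733 = 1216/9 - 7733 = -68381/9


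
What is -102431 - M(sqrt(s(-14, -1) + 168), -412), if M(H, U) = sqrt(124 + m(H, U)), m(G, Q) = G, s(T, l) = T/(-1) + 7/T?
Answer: -102431 - sqrt(496 + 22*sqrt(6))/2 ≈ -1.0244e+5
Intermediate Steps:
s(T, l) = -T + 7/T (s(T, l) = T*(-1) + 7/T = -T + 7/T)
M(H, U) = sqrt(124 + H)
-102431 - M(sqrt(s(-14, -1) + 168), -412) = -102431 - sqrt(124 + sqrt((-1*(-14) + 7/(-14)) + 168)) = -102431 - sqrt(124 + sqrt((14 + 7*(-1/14)) + 168)) = -102431 - sqrt(124 + sqrt((14 - 1/2) + 168)) = -102431 - sqrt(124 + sqrt(27/2 + 168)) = -102431 - sqrt(124 + sqrt(363/2)) = -102431 - sqrt(124 + 11*sqrt(6)/2)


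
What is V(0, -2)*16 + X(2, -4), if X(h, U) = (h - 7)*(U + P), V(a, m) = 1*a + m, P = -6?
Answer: 18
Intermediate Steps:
V(a, m) = a + m
X(h, U) = (-7 + h)*(-6 + U) (X(h, U) = (h - 7)*(U - 6) = (-7 + h)*(-6 + U))
V(0, -2)*16 + X(2, -4) = (0 - 2)*16 + (42 - 7*(-4) - 6*2 - 4*2) = -2*16 + (42 + 28 - 12 - 8) = -32 + 50 = 18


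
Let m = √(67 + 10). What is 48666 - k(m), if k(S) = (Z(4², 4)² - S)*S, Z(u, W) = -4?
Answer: 48743 - 16*√77 ≈ 48603.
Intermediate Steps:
m = √77 ≈ 8.7750
k(S) = S*(16 - S) (k(S) = ((-4)² - S)*S = (16 - S)*S = S*(16 - S))
48666 - k(m) = 48666 - √77*(16 - √77)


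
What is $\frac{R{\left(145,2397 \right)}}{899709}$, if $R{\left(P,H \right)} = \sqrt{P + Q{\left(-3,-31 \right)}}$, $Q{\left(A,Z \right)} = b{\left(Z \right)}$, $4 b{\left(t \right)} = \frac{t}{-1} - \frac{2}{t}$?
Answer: $\frac{\sqrt{587233}}{55781958} \approx 1.3738 \cdot 10^{-5}$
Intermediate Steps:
$b{\left(t \right)} = - \frac{1}{2 t} - \frac{t}{4}$ ($b{\left(t \right)} = \frac{\frac{t}{-1} - \frac{2}{t}}{4} = \frac{t \left(-1\right) - \frac{2}{t}}{4} = \frac{- t - \frac{2}{t}}{4} = - \frac{1}{2 t} - \frac{t}{4}$)
$Q{\left(A,Z \right)} = \frac{-2 - Z^{2}}{4 Z}$
$R{\left(P,H \right)} = \sqrt{\frac{963}{124} + P}$ ($R{\left(P,H \right)} = \sqrt{P + \frac{-2 - \left(-31\right)^{2}}{4 \left(-31\right)}} = \sqrt{P + \frac{1}{4} \left(- \frac{1}{31}\right) \left(-2 - 961\right)} = \sqrt{P + \frac{1}{4} \left(- \frac{1}{31}\right) \left(-963\right)} = \sqrt{P + \frac{963}{124}} = \sqrt{\frac{963}{124} + P}$)
$\frac{R{\left(145,2397 \right)}}{899709} = \frac{\frac{1}{62} \sqrt{29853 + 3844 \cdot 145}}{899709} = \frac{\sqrt{29853 + 557380}}{62} \cdot \frac{1}{899709} = \frac{\sqrt{587233}}{62} \cdot \frac{1}{899709} = \frac{\sqrt{587233}}{55781958}$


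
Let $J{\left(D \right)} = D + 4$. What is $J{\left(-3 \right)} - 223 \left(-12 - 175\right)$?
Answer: $41702$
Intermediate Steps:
$J{\left(D \right)} = 4 + D$
$J{\left(-3 \right)} - 223 \left(-12 - 175\right) = \left(4 - 3\right) - 223 \left(-12 - 175\right) = 1 - -41701 = 1 + 41701 = 41702$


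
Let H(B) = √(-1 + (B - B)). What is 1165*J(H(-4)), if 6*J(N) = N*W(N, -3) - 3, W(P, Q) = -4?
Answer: -1165/2 - 2330*I/3 ≈ -582.5 - 776.67*I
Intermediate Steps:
H(B) = I (H(B) = √(-1 + 0) = √(-1) = I)
J(N) = -½ - 2*N/3 (J(N) = (N*(-4) - 3)/6 = (-4*N - 3)/6 = (-3 - 4*N)/6 = -½ - 2*N/3)
1165*J(H(-4)) = 1165*(-½ - 2*I/3) = -1165/2 - 2330*I/3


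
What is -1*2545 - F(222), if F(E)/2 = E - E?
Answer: -2545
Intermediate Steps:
F(E) = 0 (F(E) = 2*(E - E) = 2*0 = 0)
-1*2545 - F(222) = -1*2545 - 1*0 = -2545 + 0 = -2545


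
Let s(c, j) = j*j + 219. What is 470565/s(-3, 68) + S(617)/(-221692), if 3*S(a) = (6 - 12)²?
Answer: 26080109466/268413589 ≈ 97.164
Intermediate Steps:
s(c, j) = 219 + j² (s(c, j) = j² + 219 = 219 + j²)
S(a) = 12 (S(a) = (6 - 12)²/3 = (⅓)*(-6)² = (⅓)*36 = 12)
470565/s(-3, 68) + S(617)/(-221692) = 470565/(219 + 68²) + 12/(-221692) = 470565/(219 + 4624) + 12*(-1/221692) = 470565/4843 - 3/55423 = 26080109466/268413589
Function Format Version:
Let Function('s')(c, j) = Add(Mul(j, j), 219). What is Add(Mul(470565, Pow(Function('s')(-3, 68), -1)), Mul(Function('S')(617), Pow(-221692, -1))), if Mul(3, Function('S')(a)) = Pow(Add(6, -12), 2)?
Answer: Rational(26080109466, 268413589) ≈ 97.164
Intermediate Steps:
Function('s')(c, j) = Add(219, Pow(j, 2)) (Function('s')(c, j) = Add(Pow(j, 2), 219) = Add(219, Pow(j, 2)))
Function('S')(a) = 12 (Function('S')(a) = Mul(Rational(1, 3), Pow(Add(6, -12), 2)) = Mul(Rational(1, 3), Pow(-6, 2)) = Mul(Rational(1, 3), 36) = 12)
Add(Mul(470565, Pow(Function('s')(-3, 68), -1)), Mul(Function('S')(617), Pow(-221692, -1))) = Add(Mul(470565, Pow(Add(219, Pow(68, 2)), -1)), Mul(12, Pow(-221692, -1))) = Add(Mul(470565, Pow(Add(219, 4624), -1)), Mul(12, Rational(-1, 221692))) = Add(Mul(470565, Pow(4843, -1)), Rational(-3, 55423)) = Add(Mul(470565, Rational(1, 4843)), Rational(-3, 55423)) = Add(Rational(470565, 4843), Rational(-3, 55423)) = Rational(26080109466, 268413589)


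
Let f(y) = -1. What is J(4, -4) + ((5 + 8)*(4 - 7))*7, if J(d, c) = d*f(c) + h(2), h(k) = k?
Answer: -275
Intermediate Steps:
J(d, c) = 2 - d (J(d, c) = d*(-1) + 2 = -d + 2 = 2 - d)
J(4, -4) + ((5 + 8)*(4 - 7))*7 = (2 - 1*4) + ((5 + 8)*(4 - 7))*7 = (2 - 4) + (13*(-3))*7 = -2 - 39*7 = -2 - 273 = -275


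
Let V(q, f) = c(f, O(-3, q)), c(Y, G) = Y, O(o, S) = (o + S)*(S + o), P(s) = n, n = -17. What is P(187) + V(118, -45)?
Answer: -62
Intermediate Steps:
P(s) = -17
O(o, S) = (S + o)**2 (O(o, S) = (S + o)*(S + o) = (S + o)**2)
V(q, f) = f
P(187) + V(118, -45) = -17 - 45 = -62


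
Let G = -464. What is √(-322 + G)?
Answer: I*√786 ≈ 28.036*I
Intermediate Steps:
√(-322 + G) = √(-322 - 464) = √(-786) = I*√786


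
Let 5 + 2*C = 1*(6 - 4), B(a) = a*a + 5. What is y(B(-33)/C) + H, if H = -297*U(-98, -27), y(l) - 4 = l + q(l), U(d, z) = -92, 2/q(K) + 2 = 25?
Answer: 1835314/69 ≈ 26599.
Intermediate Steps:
q(K) = 2/23 (q(K) = 2/(-2 + 25) = 2/23)
B(a) = 5 + a**2 (B(a) = a**2 + 5 = 5 + a**2)
C = -3/2 (C = -5/2 + (1*(6 - 4))/2 = -5/2 + (1*2)/2 = -5/2 + (1/2)*2 = -5/2 + 1 = -3/2 ≈ -1.5000)
y(l) = 94/23 + l (y(l) = 4 + (l + 2/23) = 4 + (2/23 + l) = 94/23 + l)
H = 27324 (H = -297*(-92) = 27324)
y(B(-33)/C) + H = (94/23 + (5 + (-33)**2)/(-3/2)) + 27324 = (94/23 + (5 + 1089)*(-2/3)) + 27324 = (94/23 + 1094*(-2/3)) + 27324 = (94/23 - 2188/3) + 27324 = -50042/69 + 27324 = 1835314/69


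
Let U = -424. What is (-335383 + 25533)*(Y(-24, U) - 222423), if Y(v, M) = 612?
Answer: 68728138350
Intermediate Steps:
(-335383 + 25533)*(Y(-24, U) - 222423) = (-335383 + 25533)*(612 - 222423) = -309850*(-221811) = 68728138350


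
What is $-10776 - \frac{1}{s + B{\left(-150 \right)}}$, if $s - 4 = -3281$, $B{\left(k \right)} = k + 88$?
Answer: $- \frac{35981063}{3339} \approx -10776.0$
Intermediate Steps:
$B{\left(k \right)} = 88 + k$
$s = -3277$ ($s = 4 - 3281 = -3277$)
$-10776 - \frac{1}{s + B{\left(-150 \right)}} = -10776 - \frac{1}{-3277 + \left(88 - 150\right)} = -10776 - \frac{1}{-3277 - 62} = -10776 - \frac{1}{-3339} = -10776 - - \frac{1}{3339} = -10776 + \frac{1}{3339} = - \frac{35981063}{3339}$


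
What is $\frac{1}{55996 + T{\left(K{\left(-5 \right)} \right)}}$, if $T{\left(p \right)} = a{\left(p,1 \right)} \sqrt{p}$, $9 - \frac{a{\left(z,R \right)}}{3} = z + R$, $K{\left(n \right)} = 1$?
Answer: $\frac{1}{56017} \approx 1.7852 \cdot 10^{-5}$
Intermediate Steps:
$a{\left(z,R \right)} = 27 - 3 R - 3 z$ ($a{\left(z,R \right)} = 27 - 3 \left(z + R\right) = 27 - 3 \left(R + z\right) = 27 - \left(3 R + 3 z\right) = 27 - 3 R - 3 z$)
$T{\left(p \right)} = \sqrt{p} \left(24 - 3 p\right)$ ($T{\left(p \right)} = \left(27 - 3 - 3 p\right) \sqrt{p} = \left(24 - 3 p\right) \sqrt{p} = \sqrt{p} \left(24 - 3 p\right)$)
$\frac{1}{55996 + T{\left(K{\left(-5 \right)} \right)}} = \frac{1}{55996 + 3 \sqrt{1} \left(8 - 1\right)} = \frac{1}{55996 + 3 \cdot 1 \left(8 - 1\right)} = \frac{1}{55996 + 3 \cdot 1 \cdot 7} = \frac{1}{55996 + 21} = \frac{1}{56017}$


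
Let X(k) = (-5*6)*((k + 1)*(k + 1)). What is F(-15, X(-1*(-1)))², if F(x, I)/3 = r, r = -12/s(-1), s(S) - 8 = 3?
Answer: 1296/121 ≈ 10.711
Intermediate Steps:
s(S) = 11 (s(S) = 8 + 3 = 11)
X(k) = -30*(1 + k)² (X(k) = -30*(1 + k)*(1 + k) = -30*(1 + k)²)
r = -12/11 ≈ -1.0909
F(x, I) = -36/11 (F(x, I) = 3*(-12/11) = -36/11)
F(-15, X(-1*(-1)))² = (-36/11)² = 1296/121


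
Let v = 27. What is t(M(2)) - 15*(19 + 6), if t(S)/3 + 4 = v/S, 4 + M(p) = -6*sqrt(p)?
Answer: -5337/14 - 243*sqrt(2)/28 ≈ -393.49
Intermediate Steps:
M(p) = -4 - 6*sqrt(p)
t(S) = -12 + 81/S (t(S) = -12 + 3*(27/S) = -12 + 81/S)
t(M(2)) - 15*(19 + 6) = (-12 + 81/(-4 - 6*sqrt(2))) - 15*(19 + 6) = (-12 + 81/(-4 - 6*sqrt(2))) - 15*25 = (-12 + 81/(-4 - 6*sqrt(2))) - 1*375 = (-12 + 81/(-4 - 6*sqrt(2))) - 375 = -387 + 81/(-4 - 6*sqrt(2))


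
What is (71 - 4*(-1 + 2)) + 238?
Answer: 305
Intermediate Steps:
(71 - 4*(-1 + 2)) + 238 = (71 - 4*1) + 238 = (71 - 4) + 238 = 67 + 238 = 305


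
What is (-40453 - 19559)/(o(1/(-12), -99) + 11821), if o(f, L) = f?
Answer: -720144/141851 ≈ -5.0768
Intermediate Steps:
(-40453 - 19559)/(o(1/(-12), -99) + 11821) = (-40453 - 19559)/(1/(-12) + 11821) = -60012/(-1/12 + 11821) = -60012/141851/12 = -60012*12/141851 = -720144/141851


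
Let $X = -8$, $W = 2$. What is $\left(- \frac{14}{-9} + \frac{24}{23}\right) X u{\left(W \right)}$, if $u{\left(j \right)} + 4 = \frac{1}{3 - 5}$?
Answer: $\frac{2152}{23} \approx 93.565$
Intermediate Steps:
$u{\left(j \right)} = - \frac{9}{2}$ ($u{\left(j \right)} = -4 + \frac{1}{3 - 5} = -4 + \frac{1}{-2} = -4 - \frac{1}{2} = - \frac{9}{2}$)
$\left(- \frac{14}{-9} + \frac{24}{23}\right) X u{\left(W \right)} = \left(- \frac{14}{-9} + \frac{24}{23}\right) \left(-8\right) \left(- \frac{9}{2}\right) = \left(\left(-14\right) \left(- \frac{1}{9}\right) + 24 \cdot \frac{1}{23}\right) \left(-8\right) \left(- \frac{9}{2}\right) = \left(\frac{14}{9} + \frac{24}{23}\right) \left(-8\right) \left(- \frac{9}{2}\right) = \frac{538}{207} \left(-8\right) \left(- \frac{9}{2}\right) = \left(- \frac{4304}{207}\right) \left(- \frac{9}{2}\right) = \frac{2152}{23}$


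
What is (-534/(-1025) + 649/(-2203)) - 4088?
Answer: -9230499423/2258075 ≈ -4087.8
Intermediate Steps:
(-534/(-1025) + 649/(-2203)) - 4088 = (-534*(-1/1025) + 649*(-1/2203)) - 4088 = (534/1025 - 649/2203) - 4088 = 511177/2258075 - 4088 = -9230499423/2258075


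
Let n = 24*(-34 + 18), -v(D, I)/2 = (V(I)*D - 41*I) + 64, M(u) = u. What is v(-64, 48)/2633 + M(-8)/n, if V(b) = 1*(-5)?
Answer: 154697/126384 ≈ 1.2240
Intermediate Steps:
V(b) = -5
v(D, I) = -128 + 10*D + 82*I (v(D, I) = -2*((-5*D - 41*I) + 64) = -2*((-41*I - 5*D) + 64) = -2*(64 - 41*I - 5*D) = -128 + 10*D + 82*I)
n = -384 (n = 24*(-16) = -384)
v(-64, 48)/2633 + M(-8)/n = (-128 + 10*(-64) + 82*48)/2633 - 8/(-384) = (-128 - 640 + 3936)*(1/2633) - 8*(-1/384) = 3168*(1/2633) + 1/48 = 3168/2633 + 1/48 = 154697/126384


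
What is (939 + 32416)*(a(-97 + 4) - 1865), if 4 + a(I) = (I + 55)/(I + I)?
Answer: -5797032290/93 ≈ -6.2334e+7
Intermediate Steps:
a(I) = -4 + (55 + I)/(2*I) (a(I) = -4 + (I + 55)/(I + I) = -4 + (55 + I)/((2*I)) = -4 + (55 + I)*(1/(2*I)) = -4 + (55 + I)/(2*I))
(939 + 32416)*(a(-97 + 4) - 1865) = (939 + 32416)*((55 - 7*(-97 + 4))/(2*(-97 + 4)) - 1865) = 33355*((½)*(55 - 7*(-93))/(-93) - 1865) = 33355*((½)*(-1/93)*(55 + 651) - 1865) = 33355*((½)*(-1/93)*706 - 1865) = 33355*(-353/93 - 1865) = 33355*(-173798/93) = -5797032290/93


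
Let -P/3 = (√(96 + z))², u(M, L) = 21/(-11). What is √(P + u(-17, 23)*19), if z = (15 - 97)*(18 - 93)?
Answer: I*√2271687/11 ≈ 137.02*I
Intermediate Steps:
z = 6150 (z = -82*(-75) = 6150)
u(M, L) = -21/11 (u(M, L) = 21*(-1/11) = -21/11)
P = -18738 (P = -3*(√(96 + 6150))² = -3*(√6246)² = -3*(3*√694)² = -3*6246 = -18738)
√(P + u(-17, 23)*19) = √(-18738 - 21/11*19) = √(-18738 - 399/11) = √(-206517/11) = I*√2271687/11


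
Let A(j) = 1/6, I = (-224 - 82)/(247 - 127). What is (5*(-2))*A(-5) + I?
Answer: -253/60 ≈ -4.2167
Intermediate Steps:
I = -51/20 (I = -306/120 = -306*1/120 = -51/20 ≈ -2.5500)
A(j) = ⅙
(5*(-2))*A(-5) + I = (5*(-2))*(⅙) - 51/20 = -10*⅙ - 51/20 = -5/3 - 51/20 = -253/60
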